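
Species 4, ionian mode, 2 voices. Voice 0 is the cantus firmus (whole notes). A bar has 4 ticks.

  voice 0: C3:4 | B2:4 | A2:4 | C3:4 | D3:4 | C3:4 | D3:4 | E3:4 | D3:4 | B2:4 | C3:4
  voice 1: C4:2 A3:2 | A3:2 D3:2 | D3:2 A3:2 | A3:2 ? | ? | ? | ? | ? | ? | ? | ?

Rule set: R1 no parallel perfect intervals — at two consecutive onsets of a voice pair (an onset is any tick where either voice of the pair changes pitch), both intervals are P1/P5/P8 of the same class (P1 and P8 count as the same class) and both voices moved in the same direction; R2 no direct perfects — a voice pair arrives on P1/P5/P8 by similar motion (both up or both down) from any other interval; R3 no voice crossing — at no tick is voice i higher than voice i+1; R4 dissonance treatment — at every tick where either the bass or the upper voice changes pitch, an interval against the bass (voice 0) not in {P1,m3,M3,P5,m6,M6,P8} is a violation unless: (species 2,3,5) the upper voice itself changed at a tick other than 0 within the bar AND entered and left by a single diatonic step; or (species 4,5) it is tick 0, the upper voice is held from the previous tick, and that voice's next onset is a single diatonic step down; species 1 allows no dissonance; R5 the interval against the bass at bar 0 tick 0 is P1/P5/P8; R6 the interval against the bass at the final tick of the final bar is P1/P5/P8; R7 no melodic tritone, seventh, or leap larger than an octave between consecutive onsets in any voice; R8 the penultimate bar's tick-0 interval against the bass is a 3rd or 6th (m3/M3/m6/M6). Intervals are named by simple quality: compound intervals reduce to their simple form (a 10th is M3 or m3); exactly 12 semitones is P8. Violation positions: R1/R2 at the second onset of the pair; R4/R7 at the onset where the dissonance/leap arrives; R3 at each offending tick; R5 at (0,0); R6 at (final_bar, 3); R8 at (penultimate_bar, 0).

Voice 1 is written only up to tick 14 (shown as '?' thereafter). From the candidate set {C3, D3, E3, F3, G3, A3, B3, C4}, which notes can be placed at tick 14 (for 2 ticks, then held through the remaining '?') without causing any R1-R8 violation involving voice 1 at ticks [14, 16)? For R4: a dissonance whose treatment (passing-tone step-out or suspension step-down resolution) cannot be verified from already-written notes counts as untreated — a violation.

C3: legal
D3: violates R4
E3: legal
F3: violates R4
G3: legal
A3: legal
B3: violates R4
C4: legal

{A3, C3, C4, E3, G3}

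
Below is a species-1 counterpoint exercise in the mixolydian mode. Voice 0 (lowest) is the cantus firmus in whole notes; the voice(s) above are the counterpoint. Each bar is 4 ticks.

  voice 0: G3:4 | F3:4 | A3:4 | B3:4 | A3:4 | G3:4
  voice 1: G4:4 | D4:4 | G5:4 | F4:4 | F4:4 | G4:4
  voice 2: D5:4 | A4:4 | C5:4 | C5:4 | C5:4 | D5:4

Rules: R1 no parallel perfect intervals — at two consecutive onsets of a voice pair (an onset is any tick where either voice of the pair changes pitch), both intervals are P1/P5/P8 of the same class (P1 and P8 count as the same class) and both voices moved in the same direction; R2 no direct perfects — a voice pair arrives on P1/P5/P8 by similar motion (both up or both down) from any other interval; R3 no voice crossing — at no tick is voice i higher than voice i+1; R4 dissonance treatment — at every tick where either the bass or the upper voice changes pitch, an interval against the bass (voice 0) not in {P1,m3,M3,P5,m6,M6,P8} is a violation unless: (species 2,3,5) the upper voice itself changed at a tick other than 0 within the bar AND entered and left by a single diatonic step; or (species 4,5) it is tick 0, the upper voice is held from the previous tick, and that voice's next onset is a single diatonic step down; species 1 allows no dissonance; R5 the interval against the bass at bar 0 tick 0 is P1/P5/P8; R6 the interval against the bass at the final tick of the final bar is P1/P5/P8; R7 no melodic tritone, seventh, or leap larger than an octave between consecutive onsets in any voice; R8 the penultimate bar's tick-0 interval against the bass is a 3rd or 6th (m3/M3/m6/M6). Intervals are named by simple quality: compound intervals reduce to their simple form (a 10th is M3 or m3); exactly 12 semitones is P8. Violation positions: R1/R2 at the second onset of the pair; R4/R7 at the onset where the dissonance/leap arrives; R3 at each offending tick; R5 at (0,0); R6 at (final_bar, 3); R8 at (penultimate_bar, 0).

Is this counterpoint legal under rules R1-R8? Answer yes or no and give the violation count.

bar 0: v0=G3 v1=G4 v2=D5 (P5)
bar 1: v0=F3 v1=D4 v2=A4 (M3)
bar 2: v0=A3 v1=G5 v2=C5 (m3)
bar 3: v0=B3 v1=F4 v2=C5 (m2)
bar 4: v0=A3 v1=F4 v2=C5 (m3)
bar 5: v0=G3 v1=G4 v2=D5 (P5)
  R1 @ bar1.0: G4/D5 P5 -> D4/A4 P5 similar
  R1 @ bar2.0: D4/A4 P5 -> G5/C5 P5 similar
  R3 @ bar2.0: G5 above C5
  R4 @ bar2.0: A3/G5 m7 untreated
  R7 @ bar2.0: D4->G5 leap 17st
  R3 @ bar2.1: G5 above C5
  R3 @ bar2.2: G5 above C5
  R3 @ bar2.3: G5 above C5
  R4 @ bar3.0: B3/F4 TT untreated
  R4 @ bar3.0: B3/C5 m2 untreated
  R7 @ bar3.0: G5->F4 leap 14st
  R1 @ bar5.0: F4/C5 P5 -> G4/D5 P5 similar

No (12 violations)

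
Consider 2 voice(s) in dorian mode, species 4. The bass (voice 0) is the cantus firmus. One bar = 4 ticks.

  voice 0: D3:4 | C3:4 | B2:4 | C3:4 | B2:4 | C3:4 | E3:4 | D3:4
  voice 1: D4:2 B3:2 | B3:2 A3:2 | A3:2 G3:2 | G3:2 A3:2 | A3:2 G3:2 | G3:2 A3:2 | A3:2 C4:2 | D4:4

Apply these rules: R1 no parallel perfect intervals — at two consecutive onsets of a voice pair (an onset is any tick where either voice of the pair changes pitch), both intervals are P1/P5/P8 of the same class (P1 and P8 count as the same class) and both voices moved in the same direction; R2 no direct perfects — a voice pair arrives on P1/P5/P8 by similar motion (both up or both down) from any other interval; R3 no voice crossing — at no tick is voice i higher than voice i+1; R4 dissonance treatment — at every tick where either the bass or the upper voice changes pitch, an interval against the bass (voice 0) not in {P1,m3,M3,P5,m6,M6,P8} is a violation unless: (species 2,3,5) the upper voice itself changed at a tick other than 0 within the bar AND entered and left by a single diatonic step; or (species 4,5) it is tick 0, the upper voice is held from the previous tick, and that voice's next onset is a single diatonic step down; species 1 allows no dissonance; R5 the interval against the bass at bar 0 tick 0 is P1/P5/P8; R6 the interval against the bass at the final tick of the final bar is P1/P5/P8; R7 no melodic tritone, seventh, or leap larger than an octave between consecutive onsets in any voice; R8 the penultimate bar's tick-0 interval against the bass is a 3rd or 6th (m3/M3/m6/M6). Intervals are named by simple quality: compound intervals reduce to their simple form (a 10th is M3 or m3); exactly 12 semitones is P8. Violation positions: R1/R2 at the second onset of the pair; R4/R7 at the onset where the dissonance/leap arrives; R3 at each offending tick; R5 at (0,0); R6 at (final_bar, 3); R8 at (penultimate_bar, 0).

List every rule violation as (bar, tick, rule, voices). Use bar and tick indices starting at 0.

(6, 0, R4, (0, 1))
(6, 0, R8, (0, 1))

bar 0: v0=D3 v1=D4 downbeat P8
bar 1: v0=C3 v1=B3 downbeat M7
bar 2: v0=B2 v1=A3 downbeat m7
bar 3: v0=C3 v1=G3 downbeat P5
bar 4: v0=B2 v1=A3 downbeat m7
bar 5: v0=C3 v1=G3 downbeat P5
bar 6: v0=E3 v1=A3 downbeat P4
bar 7: v0=D3 v1=D4 downbeat P8
  -> R4 @ bar 6 tick 0 v(0, 1): E3/A3 P4 untreated
  -> R8 @ bar 6 tick 0 v(0, 1): penult P4 not 3rd/6th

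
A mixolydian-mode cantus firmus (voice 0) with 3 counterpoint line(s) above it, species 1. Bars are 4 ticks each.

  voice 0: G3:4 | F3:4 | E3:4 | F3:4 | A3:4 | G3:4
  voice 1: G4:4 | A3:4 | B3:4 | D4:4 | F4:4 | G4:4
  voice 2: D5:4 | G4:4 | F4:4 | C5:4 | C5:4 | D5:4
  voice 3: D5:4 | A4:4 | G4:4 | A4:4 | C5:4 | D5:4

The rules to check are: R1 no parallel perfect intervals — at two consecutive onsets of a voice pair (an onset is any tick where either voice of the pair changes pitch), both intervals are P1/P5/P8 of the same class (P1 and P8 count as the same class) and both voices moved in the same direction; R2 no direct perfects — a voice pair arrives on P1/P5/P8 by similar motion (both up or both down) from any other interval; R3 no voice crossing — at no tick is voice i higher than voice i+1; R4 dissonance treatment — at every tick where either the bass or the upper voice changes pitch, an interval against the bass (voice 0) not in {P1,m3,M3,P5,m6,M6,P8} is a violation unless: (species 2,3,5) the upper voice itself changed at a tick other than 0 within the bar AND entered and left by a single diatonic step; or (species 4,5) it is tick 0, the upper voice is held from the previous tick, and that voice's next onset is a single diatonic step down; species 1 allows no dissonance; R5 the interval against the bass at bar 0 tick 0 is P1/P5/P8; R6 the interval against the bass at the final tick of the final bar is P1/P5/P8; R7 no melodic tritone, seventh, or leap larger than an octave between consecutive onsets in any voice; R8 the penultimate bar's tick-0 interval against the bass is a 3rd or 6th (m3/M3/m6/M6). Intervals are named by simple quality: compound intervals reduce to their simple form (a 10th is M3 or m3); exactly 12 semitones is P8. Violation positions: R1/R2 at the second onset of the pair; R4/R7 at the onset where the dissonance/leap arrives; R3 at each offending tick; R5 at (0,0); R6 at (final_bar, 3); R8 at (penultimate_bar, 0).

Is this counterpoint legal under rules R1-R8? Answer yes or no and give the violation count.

bar 0: v0=G3 v1=G4 v2=D5 v3=D5 (P5)
bar 1: v0=F3 v1=A3 v2=G4 v3=A4 (M3)
bar 2: v0=E3 v1=B3 v2=F4 v3=G4 (m3)
bar 3: v0=F3 v1=D4 v2=C5 v3=A4 (M3)
bar 4: v0=A3 v1=F4 v2=C5 v3=C5 (m3)
bar 5: v0=G3 v1=G4 v2=D5 v3=D5 (P5)
  R2 @ bar1.0: G4/D5 P5 -> A3/A4 P8 similar
  R4 @ bar1.0: F3/G4 M2 untreated
  R7 @ bar1.0: G4->A3 leap 10st
  R4 @ bar2.0: E3/F4 m2 untreated
  R2 @ bar3.0: E3/F4 m2 -> F3/C5 P5 similar
  R2 @ bar3.0: B3/G4 m6 -> D4/A4 P5 similar
  R3 @ bar3.0: C5 above A4
  R3 @ bar3.1: C5 above A4
  R3 @ bar3.2: C5 above A4
  R3 @ bar3.3: C5 above A4
  R1 @ bar4.0: D4/A4 P5 -> F4/C5 P5 similar
  R1 @ bar5.0: F4/C5 P5 -> G4/D5 P5 similar
  R1 @ bar5.0: F4/C5 P5 -> G4/D5 P5 similar
  R1 @ bar5.0: C5/C5 P1 -> D5/D5 P1 similar

No (14 violations)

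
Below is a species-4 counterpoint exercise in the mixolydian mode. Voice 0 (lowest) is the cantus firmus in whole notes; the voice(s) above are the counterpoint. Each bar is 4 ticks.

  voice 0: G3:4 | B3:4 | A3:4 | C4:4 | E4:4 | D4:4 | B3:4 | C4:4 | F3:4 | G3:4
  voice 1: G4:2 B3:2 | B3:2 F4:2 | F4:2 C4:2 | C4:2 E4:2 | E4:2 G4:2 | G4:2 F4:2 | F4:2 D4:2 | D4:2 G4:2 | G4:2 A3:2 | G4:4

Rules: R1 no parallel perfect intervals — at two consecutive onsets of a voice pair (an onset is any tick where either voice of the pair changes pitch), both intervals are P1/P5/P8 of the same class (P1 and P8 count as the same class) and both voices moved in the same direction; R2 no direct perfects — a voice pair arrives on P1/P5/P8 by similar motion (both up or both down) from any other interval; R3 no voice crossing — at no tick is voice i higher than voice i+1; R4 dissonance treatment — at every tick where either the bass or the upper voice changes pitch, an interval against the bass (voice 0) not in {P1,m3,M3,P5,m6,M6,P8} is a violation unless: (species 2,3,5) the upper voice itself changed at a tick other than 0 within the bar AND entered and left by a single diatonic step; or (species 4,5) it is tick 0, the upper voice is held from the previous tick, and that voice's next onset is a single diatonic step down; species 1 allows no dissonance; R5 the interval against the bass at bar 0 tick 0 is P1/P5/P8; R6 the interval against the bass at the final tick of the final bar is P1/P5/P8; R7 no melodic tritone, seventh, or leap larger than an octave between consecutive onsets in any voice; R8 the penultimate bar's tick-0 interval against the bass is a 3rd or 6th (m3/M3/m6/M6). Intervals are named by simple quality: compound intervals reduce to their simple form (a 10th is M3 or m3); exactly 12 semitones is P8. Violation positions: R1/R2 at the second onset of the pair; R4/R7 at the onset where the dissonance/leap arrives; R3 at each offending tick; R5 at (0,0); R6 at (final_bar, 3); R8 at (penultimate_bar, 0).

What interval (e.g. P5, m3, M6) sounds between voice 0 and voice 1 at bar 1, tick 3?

voice 0=B3 voice 1=F4 -> TT

TT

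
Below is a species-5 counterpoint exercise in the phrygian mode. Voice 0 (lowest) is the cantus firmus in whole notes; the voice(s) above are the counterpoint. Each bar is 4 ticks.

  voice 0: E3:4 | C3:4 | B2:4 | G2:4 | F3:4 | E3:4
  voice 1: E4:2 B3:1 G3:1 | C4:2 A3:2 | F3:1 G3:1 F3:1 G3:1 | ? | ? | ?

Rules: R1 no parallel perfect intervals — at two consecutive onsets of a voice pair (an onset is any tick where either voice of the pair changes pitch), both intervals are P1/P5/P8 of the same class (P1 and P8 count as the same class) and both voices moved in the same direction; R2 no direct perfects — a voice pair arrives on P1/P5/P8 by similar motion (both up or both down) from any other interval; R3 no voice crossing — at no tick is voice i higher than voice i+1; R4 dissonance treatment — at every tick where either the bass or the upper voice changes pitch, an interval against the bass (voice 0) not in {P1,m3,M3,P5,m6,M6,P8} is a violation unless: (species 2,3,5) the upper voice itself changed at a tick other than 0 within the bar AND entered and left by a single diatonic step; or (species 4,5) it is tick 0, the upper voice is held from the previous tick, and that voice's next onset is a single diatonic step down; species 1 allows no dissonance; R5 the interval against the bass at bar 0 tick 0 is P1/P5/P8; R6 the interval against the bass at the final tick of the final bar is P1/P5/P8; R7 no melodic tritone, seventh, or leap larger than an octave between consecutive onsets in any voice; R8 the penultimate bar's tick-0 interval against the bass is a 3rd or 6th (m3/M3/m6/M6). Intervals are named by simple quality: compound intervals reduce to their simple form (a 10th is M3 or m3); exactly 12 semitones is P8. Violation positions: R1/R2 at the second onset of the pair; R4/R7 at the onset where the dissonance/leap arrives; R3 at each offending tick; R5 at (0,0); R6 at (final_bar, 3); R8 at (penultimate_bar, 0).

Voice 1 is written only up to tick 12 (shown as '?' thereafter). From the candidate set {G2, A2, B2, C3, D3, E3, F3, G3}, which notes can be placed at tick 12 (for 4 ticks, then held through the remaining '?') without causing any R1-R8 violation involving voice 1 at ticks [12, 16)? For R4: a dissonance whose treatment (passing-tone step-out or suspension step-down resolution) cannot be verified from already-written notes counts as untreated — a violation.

G2: violates R2
A2: violates R4,R7
B2: legal
C3: violates R4
D3: violates R2
E3: legal
F3: violates R4
G3: legal

{B2, E3, G3}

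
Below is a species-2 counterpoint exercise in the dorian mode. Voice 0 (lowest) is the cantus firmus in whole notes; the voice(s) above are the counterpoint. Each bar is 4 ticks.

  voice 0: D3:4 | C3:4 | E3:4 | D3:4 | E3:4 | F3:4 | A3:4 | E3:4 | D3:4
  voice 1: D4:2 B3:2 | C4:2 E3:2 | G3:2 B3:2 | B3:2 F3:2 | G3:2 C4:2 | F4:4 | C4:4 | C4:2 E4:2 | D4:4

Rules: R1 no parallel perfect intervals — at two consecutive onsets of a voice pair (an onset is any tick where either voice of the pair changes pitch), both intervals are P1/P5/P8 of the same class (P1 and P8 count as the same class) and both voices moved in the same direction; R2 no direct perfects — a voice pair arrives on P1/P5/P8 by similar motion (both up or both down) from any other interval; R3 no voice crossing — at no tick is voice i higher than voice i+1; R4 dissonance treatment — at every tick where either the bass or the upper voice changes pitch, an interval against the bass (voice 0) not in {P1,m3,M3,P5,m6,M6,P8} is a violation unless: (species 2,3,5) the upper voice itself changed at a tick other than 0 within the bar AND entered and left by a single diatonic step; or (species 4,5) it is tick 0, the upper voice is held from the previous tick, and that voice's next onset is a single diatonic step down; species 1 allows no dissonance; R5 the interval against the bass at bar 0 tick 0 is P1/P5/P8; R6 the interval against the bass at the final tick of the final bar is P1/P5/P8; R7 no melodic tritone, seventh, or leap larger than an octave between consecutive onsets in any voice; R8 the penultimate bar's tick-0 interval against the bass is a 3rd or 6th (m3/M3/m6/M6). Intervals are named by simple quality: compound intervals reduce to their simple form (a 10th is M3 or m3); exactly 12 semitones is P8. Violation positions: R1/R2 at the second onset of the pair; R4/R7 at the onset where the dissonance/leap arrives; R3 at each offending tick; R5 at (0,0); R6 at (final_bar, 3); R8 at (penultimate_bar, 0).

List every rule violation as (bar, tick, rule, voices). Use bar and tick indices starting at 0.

(3, 2, R7, (1,))
(5, 0, R2, (0, 1))
(8, 0, R1, (0, 1))

bar 0: v0=D3 v1=D4 downbeat P8
bar 1: v0=C3 v1=C4 downbeat P8
bar 2: v0=E3 v1=G3 downbeat m3
bar 3: v0=D3 v1=B3 downbeat M6
bar 4: v0=E3 v1=G3 downbeat m3
bar 5: v0=F3 v1=F4 downbeat P8
bar 6: v0=A3 v1=C4 downbeat m3
bar 7: v0=E3 v1=C4 downbeat m6
bar 8: v0=D3 v1=D4 downbeat P8
  -> R7 @ bar 3 tick 2 v(1,): B3->F3 leap 6st
  -> R2 @ bar 5 tick 0 v(0, 1): E3/C4 m6 -> F3/F4 P8 similar
  -> R1 @ bar 8 tick 0 v(0, 1): E3/E4 P8 -> D3/D4 P8 similar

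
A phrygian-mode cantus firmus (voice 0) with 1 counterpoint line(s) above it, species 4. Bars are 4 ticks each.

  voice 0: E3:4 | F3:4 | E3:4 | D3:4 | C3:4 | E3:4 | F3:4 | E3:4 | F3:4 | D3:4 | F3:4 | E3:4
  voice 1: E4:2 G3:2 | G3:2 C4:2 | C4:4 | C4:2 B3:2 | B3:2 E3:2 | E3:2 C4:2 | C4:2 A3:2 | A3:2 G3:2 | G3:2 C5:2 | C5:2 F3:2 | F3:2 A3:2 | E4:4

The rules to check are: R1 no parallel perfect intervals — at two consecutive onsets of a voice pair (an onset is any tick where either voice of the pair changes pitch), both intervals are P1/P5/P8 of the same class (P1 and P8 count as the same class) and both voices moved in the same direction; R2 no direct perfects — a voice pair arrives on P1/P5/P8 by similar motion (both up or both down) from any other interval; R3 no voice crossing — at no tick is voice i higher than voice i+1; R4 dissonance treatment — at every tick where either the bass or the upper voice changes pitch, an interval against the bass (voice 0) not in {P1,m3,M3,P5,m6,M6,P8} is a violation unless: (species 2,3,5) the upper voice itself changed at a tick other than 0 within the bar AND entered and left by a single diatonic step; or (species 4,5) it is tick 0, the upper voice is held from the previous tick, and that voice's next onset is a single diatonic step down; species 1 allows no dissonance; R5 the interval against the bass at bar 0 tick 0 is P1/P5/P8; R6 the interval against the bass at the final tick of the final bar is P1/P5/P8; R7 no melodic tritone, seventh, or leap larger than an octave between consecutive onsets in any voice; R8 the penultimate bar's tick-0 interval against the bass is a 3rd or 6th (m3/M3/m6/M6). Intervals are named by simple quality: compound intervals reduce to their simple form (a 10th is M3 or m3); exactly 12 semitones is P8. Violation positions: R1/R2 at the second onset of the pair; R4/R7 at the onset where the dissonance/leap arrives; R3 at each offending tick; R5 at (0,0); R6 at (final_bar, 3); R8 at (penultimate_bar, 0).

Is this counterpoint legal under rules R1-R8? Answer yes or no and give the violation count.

No (7 violations)

bar 0: v0=E3 v1=E4 (P8)
bar 1: v0=F3 v1=G3 (M2)
bar 2: v0=E3 v1=C4 (m6)
bar 3: v0=D3 v1=C4 (m7)
bar 4: v0=C3 v1=B3 (M7)
bar 5: v0=E3 v1=E3 (P1)
bar 6: v0=F3 v1=C4 (P5)
bar 7: v0=E3 v1=A3 (P4)
bar 8: v0=F3 v1=G3 (M2)
bar 9: v0=D3 v1=C5 (m7)
bar 10: v0=F3 v1=F3 (P1)
bar 11: v0=E3 v1=E4 (P8)
  R4 @ bar1.0: F3/G3 M2 untreated
  R4 @ bar4.0: C3/B3 M7 untreated
  R4 @ bar8.0: F3/G3 M2 untreated
  R7 @ bar8.2: G3->C5 leap 17st
  R4 @ bar9.0: D3/C5 m7 untreated
  R7 @ bar9.2: C5->F3 leap 19st
  R8 @ bar10.0: penult P1 not 3rd/6th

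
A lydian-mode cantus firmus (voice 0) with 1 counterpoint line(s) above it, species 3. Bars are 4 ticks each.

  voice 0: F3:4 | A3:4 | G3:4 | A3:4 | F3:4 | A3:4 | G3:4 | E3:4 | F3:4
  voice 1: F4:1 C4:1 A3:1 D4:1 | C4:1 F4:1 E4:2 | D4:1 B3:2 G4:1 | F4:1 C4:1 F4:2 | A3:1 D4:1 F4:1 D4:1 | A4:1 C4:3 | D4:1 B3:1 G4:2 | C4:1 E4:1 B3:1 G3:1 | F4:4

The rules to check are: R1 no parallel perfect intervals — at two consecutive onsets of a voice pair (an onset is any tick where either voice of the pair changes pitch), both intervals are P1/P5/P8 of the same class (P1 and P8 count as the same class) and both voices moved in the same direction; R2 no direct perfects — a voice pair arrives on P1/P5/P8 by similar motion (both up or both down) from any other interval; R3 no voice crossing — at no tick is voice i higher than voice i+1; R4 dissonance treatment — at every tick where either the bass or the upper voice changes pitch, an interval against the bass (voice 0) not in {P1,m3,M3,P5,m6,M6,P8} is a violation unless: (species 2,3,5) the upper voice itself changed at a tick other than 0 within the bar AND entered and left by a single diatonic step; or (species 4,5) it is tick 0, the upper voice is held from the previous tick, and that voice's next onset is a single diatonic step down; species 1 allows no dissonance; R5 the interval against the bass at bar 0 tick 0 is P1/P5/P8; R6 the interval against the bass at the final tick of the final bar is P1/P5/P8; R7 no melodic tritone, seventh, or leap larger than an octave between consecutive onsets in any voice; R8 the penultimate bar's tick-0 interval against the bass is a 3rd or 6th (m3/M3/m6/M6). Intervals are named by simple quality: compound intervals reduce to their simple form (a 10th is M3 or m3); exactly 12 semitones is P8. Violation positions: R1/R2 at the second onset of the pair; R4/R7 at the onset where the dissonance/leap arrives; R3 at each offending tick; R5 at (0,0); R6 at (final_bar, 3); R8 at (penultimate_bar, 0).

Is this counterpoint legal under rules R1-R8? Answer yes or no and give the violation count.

No (4 violations)

bar 0: v0=F3 v1=F4 (P8)
bar 1: v0=A3 v1=C4 (m3)
bar 2: v0=G3 v1=D4 (P5)
bar 3: v0=A3 v1=F4 (m6)
bar 4: v0=F3 v1=A3 (M3)
bar 5: v0=A3 v1=A4 (P8)
bar 6: v0=G3 v1=D4 (P5)
bar 7: v0=E3 v1=C4 (m6)
bar 8: v0=F3 v1=F4 (P8)
  R1 @ bar2.0: A3/E4 P5 -> G3/D4 P5 similar
  R2 @ bar5.0: F3/D4 M6 -> A3/A4 P8 similar
  R2 @ bar8.0: E3/G3 m3 -> F3/F4 P8 similar
  R7 @ bar8.0: G3->F4 leap 10st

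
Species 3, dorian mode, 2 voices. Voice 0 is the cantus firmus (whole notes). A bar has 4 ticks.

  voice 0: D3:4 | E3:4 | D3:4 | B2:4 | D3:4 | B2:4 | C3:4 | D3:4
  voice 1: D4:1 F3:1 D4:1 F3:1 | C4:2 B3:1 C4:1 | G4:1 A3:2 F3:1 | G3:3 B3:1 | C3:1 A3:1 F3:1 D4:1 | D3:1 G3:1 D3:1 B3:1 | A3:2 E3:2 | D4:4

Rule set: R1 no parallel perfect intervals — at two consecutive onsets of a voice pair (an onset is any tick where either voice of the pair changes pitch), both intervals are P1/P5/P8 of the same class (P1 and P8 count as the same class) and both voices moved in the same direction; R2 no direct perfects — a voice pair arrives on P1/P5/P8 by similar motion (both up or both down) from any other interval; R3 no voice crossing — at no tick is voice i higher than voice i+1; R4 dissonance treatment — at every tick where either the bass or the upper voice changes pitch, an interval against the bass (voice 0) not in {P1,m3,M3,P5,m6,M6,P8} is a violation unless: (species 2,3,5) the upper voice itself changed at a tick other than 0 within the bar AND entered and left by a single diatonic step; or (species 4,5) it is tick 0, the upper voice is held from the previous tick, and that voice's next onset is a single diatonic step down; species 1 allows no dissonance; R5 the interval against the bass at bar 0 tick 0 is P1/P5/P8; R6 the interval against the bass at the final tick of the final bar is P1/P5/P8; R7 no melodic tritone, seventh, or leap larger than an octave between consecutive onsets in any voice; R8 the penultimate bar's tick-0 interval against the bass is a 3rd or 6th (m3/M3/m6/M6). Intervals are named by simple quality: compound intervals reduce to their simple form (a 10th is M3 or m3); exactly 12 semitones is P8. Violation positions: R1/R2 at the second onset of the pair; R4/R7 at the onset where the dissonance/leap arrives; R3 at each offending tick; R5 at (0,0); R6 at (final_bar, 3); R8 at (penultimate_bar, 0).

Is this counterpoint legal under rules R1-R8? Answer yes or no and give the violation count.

No (7 violations)

bar 0: v0=D3 v1=D4 (P8)
bar 1: v0=E3 v1=C4 (m6)
bar 2: v0=D3 v1=G4 (P4)
bar 3: v0=B2 v1=G3 (m6)
bar 4: v0=D3 v1=C3 (M2)
bar 5: v0=B2 v1=D3 (m3)
bar 6: v0=C3 v1=A3 (M6)
bar 7: v0=D3 v1=D4 (P8)
  R4 @ bar2.0: D3/G4 P4 untreated
  R7 @ bar2.1: G4->A3 leap 10st
  R3 @ bar4.0: D3 above C3
  R4 @ bar4.0: D3/C3 M2 untreated
  R7 @ bar4.0: B3->C3 leap 11st
  R2 @ bar7.0: C3/E3 M3 -> D3/D4 P8 similar
  R7 @ bar7.0: E3->D4 leap 10st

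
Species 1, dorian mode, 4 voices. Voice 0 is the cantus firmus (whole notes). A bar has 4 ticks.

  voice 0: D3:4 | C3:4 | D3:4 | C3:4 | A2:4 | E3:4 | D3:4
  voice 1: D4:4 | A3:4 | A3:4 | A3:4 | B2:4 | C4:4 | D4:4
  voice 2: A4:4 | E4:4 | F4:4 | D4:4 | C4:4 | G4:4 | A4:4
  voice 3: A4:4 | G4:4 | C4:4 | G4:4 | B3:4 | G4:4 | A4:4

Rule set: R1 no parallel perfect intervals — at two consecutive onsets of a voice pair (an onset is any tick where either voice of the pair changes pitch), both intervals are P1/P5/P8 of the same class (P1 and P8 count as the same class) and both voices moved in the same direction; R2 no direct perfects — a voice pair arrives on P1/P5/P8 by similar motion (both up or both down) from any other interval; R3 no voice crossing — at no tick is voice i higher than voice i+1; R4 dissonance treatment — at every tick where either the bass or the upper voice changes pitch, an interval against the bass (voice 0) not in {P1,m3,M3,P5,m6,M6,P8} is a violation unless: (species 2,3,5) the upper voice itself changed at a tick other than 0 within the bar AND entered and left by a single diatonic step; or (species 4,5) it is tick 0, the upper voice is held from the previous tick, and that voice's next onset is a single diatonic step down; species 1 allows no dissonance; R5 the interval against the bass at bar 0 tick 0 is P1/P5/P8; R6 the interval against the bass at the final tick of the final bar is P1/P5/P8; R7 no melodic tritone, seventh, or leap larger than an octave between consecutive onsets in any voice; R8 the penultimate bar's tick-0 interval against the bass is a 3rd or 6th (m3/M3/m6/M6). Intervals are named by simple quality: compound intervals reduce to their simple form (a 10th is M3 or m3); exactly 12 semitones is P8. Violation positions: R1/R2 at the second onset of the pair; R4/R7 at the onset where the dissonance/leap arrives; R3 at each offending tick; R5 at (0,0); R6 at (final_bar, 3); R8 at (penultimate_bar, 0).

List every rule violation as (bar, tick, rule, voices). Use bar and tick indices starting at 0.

(1, 0, R1, (0, 3))
(1, 0, R1, (1, 2))
(2, 0, R3, (2, 3))
(2, 0, R4, (0, 3))
(2, 1, R3, (2, 3))
(2, 2, R3, (2, 3))
(2, 3, R3, (2, 3))
(3, 0, R4, (0, 2))
(4, 0, R2, (1, 3))
(4, 0, R3, (2, 3))
(4, 0, R4, (0, 1))
(4, 0, R4, (0, 3))
(4, 0, R7, (1,))
(4, 1, R3, (2, 3))
(4, 2, R3, (2, 3))
(4, 3, R3, (2, 3))
(5, 0, R2, (1, 2))
(5, 0, R2, (1, 3))
(5, 0, R2, (2, 3))
(5, 0, R7, (1,))
(6, 0, R1, (1, 2))
(6, 0, R1, (1, 3))
(6, 0, R1, (2, 3))

bar 0: v0=D3 v1=D4 v2=A4 v3=A4 downbeat P5
bar 1: v0=C3 v1=A3 v2=E4 v3=G4 downbeat P5
bar 2: v0=D3 v1=A3 v2=F4 v3=C4 downbeat m7
bar 3: v0=C3 v1=A3 v2=D4 v3=G4 downbeat P5
bar 4: v0=A2 v1=B2 v2=C4 v3=B3 downbeat M2
bar 5: v0=E3 v1=C4 v2=G4 v3=G4 downbeat m3
bar 6: v0=D3 v1=D4 v2=A4 v3=A4 downbeat P5
  -> R1 @ bar 1 tick 0 v(0, 3): D3/A4 P5 -> C3/G4 P5 similar
  -> R1 @ bar 1 tick 0 v(1, 2): D4/A4 P5 -> A3/E4 P5 similar
  -> R3 @ bar 2 tick 0 v(2, 3): F4 above C4
  -> R4 @ bar 2 tick 0 v(0, 3): D3/C4 m7 untreated
  -> R3 @ bar 2 tick 1 v(2, 3): F4 above C4
  -> R3 @ bar 2 tick 2 v(2, 3): F4 above C4
  -> R3 @ bar 2 tick 3 v(2, 3): F4 above C4
  -> R4 @ bar 3 tick 0 v(0, 2): C3/D4 M2 untreated
  -> R2 @ bar 4 tick 0 v(1, 3): A3/G4 m7 -> B2/B3 P8 similar
  -> R3 @ bar 4 tick 0 v(2, 3): C4 above B3
  -> R4 @ bar 4 tick 0 v(0, 1): A2/B2 M2 untreated
  -> R4 @ bar 4 tick 0 v(0, 3): A2/B3 M2 untreated
  -> R7 @ bar 4 tick 0 v(1,): A3->B2 leap 10st
  -> R3 @ bar 4 tick 1 v(2, 3): C4 above B3
  -> R3 @ bar 4 tick 2 v(2, 3): C4 above B3
  -> R3 @ bar 4 tick 3 v(2, 3): C4 above B3
  -> R2 @ bar 5 tick 0 v(1, 2): B2/C4 m2 -> C4/G4 P5 similar
  -> R2 @ bar 5 tick 0 v(1, 3): B2/B3 P8 -> C4/G4 P5 similar
  -> R2 @ bar 5 tick 0 v(2, 3): C4/B3 m2 -> G4/G4 P1 similar
  -> R7 @ bar 5 tick 0 v(1,): B2->C4 leap 13st
  -> R1 @ bar 6 tick 0 v(1, 2): C4/G4 P5 -> D4/A4 P5 similar
  -> R1 @ bar 6 tick 0 v(1, 3): C4/G4 P5 -> D4/A4 P5 similar
  -> R1 @ bar 6 tick 0 v(2, 3): G4/G4 P1 -> A4/A4 P1 similar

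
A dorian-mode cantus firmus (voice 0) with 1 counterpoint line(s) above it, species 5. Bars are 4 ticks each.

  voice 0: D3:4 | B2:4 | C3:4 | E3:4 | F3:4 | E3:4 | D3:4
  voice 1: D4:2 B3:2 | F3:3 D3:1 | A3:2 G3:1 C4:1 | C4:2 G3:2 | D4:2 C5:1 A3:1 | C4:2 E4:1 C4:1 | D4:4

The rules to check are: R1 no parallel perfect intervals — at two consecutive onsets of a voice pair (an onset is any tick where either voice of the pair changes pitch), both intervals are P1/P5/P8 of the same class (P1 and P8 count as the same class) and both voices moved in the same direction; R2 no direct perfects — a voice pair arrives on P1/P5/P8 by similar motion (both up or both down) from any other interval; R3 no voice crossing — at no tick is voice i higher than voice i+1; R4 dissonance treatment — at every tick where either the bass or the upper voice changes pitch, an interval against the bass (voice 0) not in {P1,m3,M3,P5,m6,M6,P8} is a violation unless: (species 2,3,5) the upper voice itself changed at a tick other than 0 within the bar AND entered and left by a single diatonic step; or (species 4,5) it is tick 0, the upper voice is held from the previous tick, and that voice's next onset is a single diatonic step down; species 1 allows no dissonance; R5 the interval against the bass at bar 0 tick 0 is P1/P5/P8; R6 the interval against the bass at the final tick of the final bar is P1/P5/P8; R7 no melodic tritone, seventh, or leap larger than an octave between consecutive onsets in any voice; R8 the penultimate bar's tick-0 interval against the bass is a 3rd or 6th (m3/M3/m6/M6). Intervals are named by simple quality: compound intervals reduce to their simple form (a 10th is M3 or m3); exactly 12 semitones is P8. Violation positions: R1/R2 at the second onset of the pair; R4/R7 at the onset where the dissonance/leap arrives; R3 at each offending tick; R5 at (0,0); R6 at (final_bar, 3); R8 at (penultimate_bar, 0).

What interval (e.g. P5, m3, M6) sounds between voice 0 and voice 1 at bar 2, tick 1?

voice 0=C3 voice 1=A3 -> M6

M6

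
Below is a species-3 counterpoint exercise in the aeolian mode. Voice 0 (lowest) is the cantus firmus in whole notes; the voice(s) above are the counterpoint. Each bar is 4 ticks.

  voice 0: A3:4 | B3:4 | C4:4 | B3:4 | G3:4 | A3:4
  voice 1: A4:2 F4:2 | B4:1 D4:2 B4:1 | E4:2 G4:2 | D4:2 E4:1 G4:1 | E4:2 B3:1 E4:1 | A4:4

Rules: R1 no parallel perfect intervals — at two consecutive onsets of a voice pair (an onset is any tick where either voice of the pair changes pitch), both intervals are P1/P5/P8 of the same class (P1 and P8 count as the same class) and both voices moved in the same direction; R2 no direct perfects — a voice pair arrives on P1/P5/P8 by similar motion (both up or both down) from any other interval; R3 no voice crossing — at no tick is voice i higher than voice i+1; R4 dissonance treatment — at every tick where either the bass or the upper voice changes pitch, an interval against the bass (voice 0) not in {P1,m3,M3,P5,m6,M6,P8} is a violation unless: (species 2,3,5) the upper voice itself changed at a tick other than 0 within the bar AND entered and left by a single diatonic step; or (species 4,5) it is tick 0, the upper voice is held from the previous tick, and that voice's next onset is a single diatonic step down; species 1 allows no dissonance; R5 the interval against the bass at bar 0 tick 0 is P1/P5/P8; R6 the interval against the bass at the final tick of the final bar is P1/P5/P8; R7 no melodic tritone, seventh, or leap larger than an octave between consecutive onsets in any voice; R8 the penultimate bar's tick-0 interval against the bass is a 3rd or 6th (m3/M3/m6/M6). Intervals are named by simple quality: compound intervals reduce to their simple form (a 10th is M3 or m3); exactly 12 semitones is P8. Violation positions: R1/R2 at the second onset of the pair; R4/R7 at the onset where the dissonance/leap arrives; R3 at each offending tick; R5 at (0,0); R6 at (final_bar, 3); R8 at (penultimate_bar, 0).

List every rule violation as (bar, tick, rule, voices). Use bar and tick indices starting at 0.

bar 0: v0=A3 v1=A4 downbeat P8
bar 1: v0=B3 v1=B4 downbeat P8
bar 2: v0=C4 v1=E4 downbeat M3
bar 3: v0=B3 v1=D4 downbeat m3
bar 4: v0=G3 v1=E4 downbeat M6
bar 5: v0=A3 v1=A4 downbeat P8
  -> R2 @ bar 1 tick 0 v(0, 1): A3/F4 m6 -> B3/B4 P8 similar
  -> R7 @ bar 1 tick 0 v(1,): F4->B4 leap 6st
  -> R4 @ bar 3 tick 2 v(0, 1): B3/E4 P4 untreated
  -> R2 @ bar 5 tick 0 v(0, 1): G3/E4 M6 -> A3/A4 P8 similar

(1, 0, R2, (0, 1))
(1, 0, R7, (1,))
(3, 2, R4, (0, 1))
(5, 0, R2, (0, 1))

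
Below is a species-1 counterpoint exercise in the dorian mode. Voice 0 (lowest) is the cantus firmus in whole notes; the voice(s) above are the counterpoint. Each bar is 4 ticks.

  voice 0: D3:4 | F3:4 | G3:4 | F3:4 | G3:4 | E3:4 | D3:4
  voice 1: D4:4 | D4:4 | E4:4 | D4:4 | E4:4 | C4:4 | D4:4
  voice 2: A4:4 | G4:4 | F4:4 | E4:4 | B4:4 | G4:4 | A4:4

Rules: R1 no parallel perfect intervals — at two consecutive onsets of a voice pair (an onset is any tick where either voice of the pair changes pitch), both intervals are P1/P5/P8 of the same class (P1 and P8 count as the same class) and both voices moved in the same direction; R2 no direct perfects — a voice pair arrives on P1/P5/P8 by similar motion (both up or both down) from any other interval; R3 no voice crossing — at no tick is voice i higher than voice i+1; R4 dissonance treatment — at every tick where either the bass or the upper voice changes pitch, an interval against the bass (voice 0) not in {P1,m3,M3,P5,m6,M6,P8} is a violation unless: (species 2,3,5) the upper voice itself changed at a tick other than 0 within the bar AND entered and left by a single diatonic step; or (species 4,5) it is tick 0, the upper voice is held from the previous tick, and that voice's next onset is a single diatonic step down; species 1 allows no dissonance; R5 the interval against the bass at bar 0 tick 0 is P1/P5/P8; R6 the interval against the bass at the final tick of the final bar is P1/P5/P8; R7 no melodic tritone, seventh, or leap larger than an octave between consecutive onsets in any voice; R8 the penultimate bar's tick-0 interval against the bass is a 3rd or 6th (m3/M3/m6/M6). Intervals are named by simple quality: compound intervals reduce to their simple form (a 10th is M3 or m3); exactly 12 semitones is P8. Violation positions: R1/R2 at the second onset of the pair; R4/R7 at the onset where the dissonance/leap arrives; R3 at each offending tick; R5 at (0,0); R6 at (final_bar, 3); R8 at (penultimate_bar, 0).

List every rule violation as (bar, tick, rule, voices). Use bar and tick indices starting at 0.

(1, 0, R4, (0, 2))
(2, 0, R4, (0, 2))
(3, 0, R4, (0, 2))
(4, 0, R2, (1, 2))
(5, 0, R1, (1, 2))
(6, 0, R1, (1, 2))

bar 0: v0=D3 v1=D4 v2=A4 downbeat P5
bar 1: v0=F3 v1=D4 v2=G4 downbeat M2
bar 2: v0=G3 v1=E4 v2=F4 downbeat m7
bar 3: v0=F3 v1=D4 v2=E4 downbeat M7
bar 4: v0=G3 v1=E4 v2=B4 downbeat M3
bar 5: v0=E3 v1=C4 v2=G4 downbeat m3
bar 6: v0=D3 v1=D4 v2=A4 downbeat P5
  -> R4 @ bar 1 tick 0 v(0, 2): F3/G4 M2 untreated
  -> R4 @ bar 2 tick 0 v(0, 2): G3/F4 m7 untreated
  -> R4 @ bar 3 tick 0 v(0, 2): F3/E4 M7 untreated
  -> R2 @ bar 4 tick 0 v(1, 2): D4/E4 M2 -> E4/B4 P5 similar
  -> R1 @ bar 5 tick 0 v(1, 2): E4/B4 P5 -> C4/G4 P5 similar
  -> R1 @ bar 6 tick 0 v(1, 2): C4/G4 P5 -> D4/A4 P5 similar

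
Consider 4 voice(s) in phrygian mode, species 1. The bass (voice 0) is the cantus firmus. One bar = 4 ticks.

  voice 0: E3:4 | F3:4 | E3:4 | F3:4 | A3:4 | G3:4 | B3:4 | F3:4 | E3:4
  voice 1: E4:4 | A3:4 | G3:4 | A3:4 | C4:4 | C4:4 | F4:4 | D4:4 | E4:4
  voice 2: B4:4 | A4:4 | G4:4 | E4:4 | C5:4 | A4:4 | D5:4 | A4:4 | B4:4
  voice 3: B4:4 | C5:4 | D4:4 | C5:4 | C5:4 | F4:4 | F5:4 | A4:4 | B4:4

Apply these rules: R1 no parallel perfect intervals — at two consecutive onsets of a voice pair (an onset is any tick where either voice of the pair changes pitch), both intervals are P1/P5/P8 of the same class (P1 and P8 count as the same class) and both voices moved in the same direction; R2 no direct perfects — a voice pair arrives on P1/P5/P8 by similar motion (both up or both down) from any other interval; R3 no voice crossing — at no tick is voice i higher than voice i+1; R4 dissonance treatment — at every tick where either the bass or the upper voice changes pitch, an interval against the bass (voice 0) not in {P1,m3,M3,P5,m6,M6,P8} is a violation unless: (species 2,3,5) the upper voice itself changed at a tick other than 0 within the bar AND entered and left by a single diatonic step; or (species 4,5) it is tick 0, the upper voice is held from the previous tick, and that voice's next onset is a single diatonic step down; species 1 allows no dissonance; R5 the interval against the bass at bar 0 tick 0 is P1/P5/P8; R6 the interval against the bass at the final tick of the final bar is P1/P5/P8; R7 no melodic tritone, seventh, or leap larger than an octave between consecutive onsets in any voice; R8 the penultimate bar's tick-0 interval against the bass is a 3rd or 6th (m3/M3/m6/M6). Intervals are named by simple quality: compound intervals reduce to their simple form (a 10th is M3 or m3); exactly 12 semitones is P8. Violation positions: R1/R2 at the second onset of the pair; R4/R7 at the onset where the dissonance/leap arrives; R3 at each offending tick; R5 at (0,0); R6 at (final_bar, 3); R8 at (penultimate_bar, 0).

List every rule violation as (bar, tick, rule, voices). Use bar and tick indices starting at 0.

bar 0: v0=E3 v1=E4 v2=B4 v3=B4 downbeat P5
bar 1: v0=F3 v1=A3 v2=A4 v3=C5 downbeat P5
bar 2: v0=E3 v1=G3 v2=G4 v3=D4 downbeat m7
bar 3: v0=F3 v1=A3 v2=E4 v3=C5 downbeat P5
bar 4: v0=A3 v1=C4 v2=C5 v3=C5 downbeat m3
bar 5: v0=G3 v1=C4 v2=A4 v3=F4 downbeat m7
bar 6: v0=B3 v1=F4 v2=D5 v3=F5 downbeat TT
bar 7: v0=F3 v1=D4 v2=A4 v3=A4 downbeat M3
bar 8: v0=E3 v1=E4 v2=B4 v3=B4 downbeat P5
  -> R1 @ bar 1 tick 0 v(0, 3): E3/B4 P5 -> F3/C5 P5 similar
  -> R2 @ bar 1 tick 0 v(1, 2): E4/B4 P5 -> A3/A4 P8 similar
  -> R1 @ bar 2 tick 0 v(1, 2): A3/A4 P8 -> G3/G4 P8 similar
  -> R2 @ bar 2 tick 0 v(1, 3): A3/C5 m3 -> G3/D4 P5 similar
  -> R3 @ bar 2 tick 0 v(2, 3): G4 above D4
  -> R4 @ bar 2 tick 0 v(0, 3): E3/D4 m7 untreated
  -> R7 @ bar 2 tick 0 v(3,): C5->D4 leap 10st
  -> R3 @ bar 2 tick 1 v(2, 3): G4 above D4
  -> R3 @ bar 2 tick 2 v(2, 3): G4 above D4
  -> R3 @ bar 2 tick 3 v(2, 3): G4 above D4
  -> R2 @ bar 3 tick 0 v(0, 3): E3/D4 m7 -> F3/C5 P5 similar
  -> R4 @ bar 3 tick 0 v(0, 2): F3/E4 M7 untreated
  -> R7 @ bar 3 tick 0 v(3,): D4->C5 leap 10st
  -> R2 @ bar 4 tick 0 v(1, 2): A3/E4 P5 -> C4/C5 P8 similar
  -> R3 @ bar 5 tick 0 v(2, 3): A4 above F4
  -> R4 @ bar 5 tick 0 v(0, 1): G3/C4 P4 untreated
  -> R4 @ bar 5 tick 0 v(0, 2): G3/A4 M2 untreated
  -> R4 @ bar 5 tick 0 v(0, 3): G3/F4 m7 untreated
  -> R3 @ bar 5 tick 1 v(2, 3): A4 above F4
  -> R3 @ bar 5 tick 2 v(2, 3): A4 above F4
  -> R3 @ bar 5 tick 3 v(2, 3): A4 above F4
  -> R2 @ bar 6 tick 0 v(1, 3): C4/F4 P4 -> F4/F5 P8 similar
  -> R4 @ bar 6 tick 0 v(0, 1): B3/F4 TT untreated
  -> R4 @ bar 6 tick 0 v(0, 3): B3/F5 TT untreated
  -> R2 @ bar 7 tick 0 v(1, 2): F4/D5 M6 -> D4/A4 P5 similar
  -> R2 @ bar 7 tick 0 v(1, 3): F4/F5 P8 -> D4/A4 P5 similar
  -> R2 @ bar 7 tick 0 v(2, 3): D5/F5 m3 -> A4/A4 P1 similar
  -> R7 @ bar 7 tick 0 v(0,): B3->F3 leap 6st
  -> R1 @ bar 8 tick 0 v(1, 2): D4/A4 P5 -> E4/B4 P5 similar
  -> R1 @ bar 8 tick 0 v(1, 3): D4/A4 P5 -> E4/B4 P5 similar
  -> R1 @ bar 8 tick 0 v(2, 3): A4/A4 P1 -> B4/B4 P1 similar

(1, 0, R1, (0, 3))
(1, 0, R2, (1, 2))
(2, 0, R1, (1, 2))
(2, 0, R2, (1, 3))
(2, 0, R3, (2, 3))
(2, 0, R4, (0, 3))
(2, 0, R7, (3,))
(2, 1, R3, (2, 3))
(2, 2, R3, (2, 3))
(2, 3, R3, (2, 3))
(3, 0, R2, (0, 3))
(3, 0, R4, (0, 2))
(3, 0, R7, (3,))
(4, 0, R2, (1, 2))
(5, 0, R3, (2, 3))
(5, 0, R4, (0, 1))
(5, 0, R4, (0, 2))
(5, 0, R4, (0, 3))
(5, 1, R3, (2, 3))
(5, 2, R3, (2, 3))
(5, 3, R3, (2, 3))
(6, 0, R2, (1, 3))
(6, 0, R4, (0, 1))
(6, 0, R4, (0, 3))
(7, 0, R2, (1, 2))
(7, 0, R2, (1, 3))
(7, 0, R2, (2, 3))
(7, 0, R7, (0,))
(8, 0, R1, (1, 2))
(8, 0, R1, (1, 3))
(8, 0, R1, (2, 3))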